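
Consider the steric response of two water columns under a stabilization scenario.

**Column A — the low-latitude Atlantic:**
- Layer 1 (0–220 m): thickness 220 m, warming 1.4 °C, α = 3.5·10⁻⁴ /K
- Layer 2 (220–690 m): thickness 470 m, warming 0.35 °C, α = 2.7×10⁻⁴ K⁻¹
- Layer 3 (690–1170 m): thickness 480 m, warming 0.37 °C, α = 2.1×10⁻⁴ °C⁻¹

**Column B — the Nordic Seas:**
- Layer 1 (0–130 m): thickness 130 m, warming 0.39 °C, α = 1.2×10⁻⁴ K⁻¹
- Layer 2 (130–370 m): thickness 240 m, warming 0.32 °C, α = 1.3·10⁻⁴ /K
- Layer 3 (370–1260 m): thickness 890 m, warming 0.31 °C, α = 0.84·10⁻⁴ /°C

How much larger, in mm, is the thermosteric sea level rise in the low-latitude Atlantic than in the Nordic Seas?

Δh_A − Δh_B ≈ 150 mm

A 3.5×10⁻⁴ × 1.4 × 220 = 0.10780 m
A Layer 2: 0.35 × 470 × 2.7×10⁻⁴ = 0.044415 m
A Layer 3: 480 × 0.37 × 2.1×10⁻⁴ = 0.037296 m
A total: 0.189511 m
B 130 × 1.2×10⁻⁴ × 0.39 = 0.006084 m
B 130–370 m: 0.32 × 240 × 1.3×10⁻⁴ = 0.009984 m
B 0.31 × 890 × 0.84×10⁻⁴ = 0.0231756 m
B total: 0.0392436 m
Difference: 0.189511 − 0.0392436 = 0.1502674 m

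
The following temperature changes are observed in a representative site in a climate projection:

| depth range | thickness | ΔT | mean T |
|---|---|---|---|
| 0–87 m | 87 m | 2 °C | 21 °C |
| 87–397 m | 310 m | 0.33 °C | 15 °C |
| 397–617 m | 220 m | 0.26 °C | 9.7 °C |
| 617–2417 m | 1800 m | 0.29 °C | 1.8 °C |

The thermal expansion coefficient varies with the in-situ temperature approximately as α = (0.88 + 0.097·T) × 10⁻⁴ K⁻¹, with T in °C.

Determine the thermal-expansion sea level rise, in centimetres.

Layer 1: α = (0.88 + 0.097×21)×10⁻⁴ = 2.917×10⁻⁴ K⁻¹
Layer 2: α = (0.88 + 0.097×15)×10⁻⁴ = 2.335×10⁻⁴ K⁻¹
Layer 3: α = (0.88 + 0.097×9.7)×10⁻⁴ = 1.8209×10⁻⁴ K⁻¹
Layer 4: α = (0.88 + 0.097×1.8)×10⁻⁴ = 1.0546×10⁻⁴ K⁻¹
0–87 m: 2.917×10⁻⁴ × 2 × 87 = 0.0507558 m
87–397 m: 2.335×10⁻⁴ × 310 × 0.33 = 0.02388705 m
397–617 m: 220 × 0.26 × 1.8209×10⁻⁴ = 0.010415548 m
0.29 × 1800 × 1.0546×10⁻⁴ = 0.05505012 m
Δh = 0.0507558 + 0.02388705 + 0.010415548 + 0.05505012 = 0.140108518 m ≈ 14.0 cm

Δh = 14.0 cm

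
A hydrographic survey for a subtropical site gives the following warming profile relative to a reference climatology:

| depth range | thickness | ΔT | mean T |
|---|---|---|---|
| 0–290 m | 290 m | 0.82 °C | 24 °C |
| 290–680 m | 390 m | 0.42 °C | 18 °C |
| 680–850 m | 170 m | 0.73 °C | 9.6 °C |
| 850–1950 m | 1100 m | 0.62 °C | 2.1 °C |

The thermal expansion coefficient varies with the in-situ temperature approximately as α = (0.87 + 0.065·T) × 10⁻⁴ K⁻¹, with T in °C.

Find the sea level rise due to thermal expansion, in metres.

Layer 1: α = (0.87 + 0.065×24)×10⁻⁴ = 2.43×10⁻⁴ K⁻¹
Layer 2: α = (0.87 + 0.065×18)×10⁻⁴ = 2.04×10⁻⁴ K⁻¹
Layer 3: α = (0.87 + 0.065×9.6)×10⁻⁴ = 1.494×10⁻⁴ K⁻¹
Layer 4: α = (0.87 + 0.065×2.1)×10⁻⁴ = 1.0065×10⁻⁴ K⁻¹
0–290 m: 0.82 × 290 × 2.43×10⁻⁴ = 0.0577854 m
Layer 2: 0.42 × 2.04×10⁻⁴ × 390 = 0.0334152 m
1.494×10⁻⁴ × 0.73 × 170 = 0.01854054 m
Layer 4: 0.62 × 1.0065×10⁻⁴ × 1100 = 0.0686433 m
Δh = 0.0577854 + 0.0334152 + 0.01854054 + 0.0686433 = 0.17838444 m ≈ 0.18 m

0.18 m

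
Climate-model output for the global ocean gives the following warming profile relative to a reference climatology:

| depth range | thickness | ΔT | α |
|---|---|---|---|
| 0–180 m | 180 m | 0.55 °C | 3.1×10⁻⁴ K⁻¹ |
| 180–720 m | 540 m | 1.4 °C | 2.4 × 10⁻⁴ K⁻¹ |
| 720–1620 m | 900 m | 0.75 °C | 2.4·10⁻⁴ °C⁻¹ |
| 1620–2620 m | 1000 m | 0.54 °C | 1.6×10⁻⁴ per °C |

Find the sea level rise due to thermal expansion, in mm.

180 × 0.55 × 3.1×10⁻⁴ = 0.03069 m
180–720 m: 1.4 × 540 × 2.4×10⁻⁴ = 0.18144 m
720–1620 m: 0.75 × 2.4×10⁻⁴ × 900 = 0.16200 m
Layer 4: 1000 × 0.54 × 1.6×10⁻⁴ = 0.08640 m
Δh = 0.03069 + 0.18144 + 0.16200 + 0.08640 = 0.46053 m ≈ 461 mm

Δh = 461 mm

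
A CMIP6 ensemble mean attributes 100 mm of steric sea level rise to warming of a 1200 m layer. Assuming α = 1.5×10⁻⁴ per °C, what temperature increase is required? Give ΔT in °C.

about 0.56 °C

ΔT = Δh/(αH) = 0.1 / (1.5×10⁻⁴ × 1200) ≈ 0.5556 °C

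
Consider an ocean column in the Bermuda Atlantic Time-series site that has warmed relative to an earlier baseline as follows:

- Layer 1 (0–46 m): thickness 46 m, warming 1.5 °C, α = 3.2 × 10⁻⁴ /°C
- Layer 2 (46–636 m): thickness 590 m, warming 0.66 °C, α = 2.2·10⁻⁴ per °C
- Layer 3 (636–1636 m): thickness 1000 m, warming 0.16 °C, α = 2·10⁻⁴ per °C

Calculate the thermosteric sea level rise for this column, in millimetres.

Layer 1: 46 × 1.5 × 3.2×10⁻⁴ = 0.02208 m
46–636 m: 0.66 × 2.2×10⁻⁴ × 590 = 0.085668 m
Layer 3: 2×10⁻⁴ × 1000 × 0.16 = 0.03200 m
Δh = 0.02208 + 0.085668 + 0.03200 = 0.139748 m

140 mm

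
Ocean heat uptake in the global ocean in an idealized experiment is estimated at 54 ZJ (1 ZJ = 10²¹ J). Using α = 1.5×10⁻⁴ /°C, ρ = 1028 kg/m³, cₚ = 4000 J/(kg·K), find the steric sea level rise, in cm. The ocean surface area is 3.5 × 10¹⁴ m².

Per unit area: Q = 54×10²¹ / (3.5×10¹⁴) ≈ 1.543×10⁸ J/m²
Δh = αQ/(ρcₚ) = 1.5×10⁻⁴ × 1.543×10⁸ / (1028 × 4000) ≈ 0.0056286 m

0.563 cm of thermosteric rise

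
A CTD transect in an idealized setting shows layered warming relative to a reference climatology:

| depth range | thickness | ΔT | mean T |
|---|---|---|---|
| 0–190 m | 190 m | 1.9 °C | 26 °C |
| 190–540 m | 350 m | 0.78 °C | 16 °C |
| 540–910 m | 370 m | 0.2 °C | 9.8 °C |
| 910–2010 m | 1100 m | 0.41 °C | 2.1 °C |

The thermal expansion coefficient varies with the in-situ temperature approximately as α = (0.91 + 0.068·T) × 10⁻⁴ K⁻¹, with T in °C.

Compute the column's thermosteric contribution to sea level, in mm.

Layer 1: α = (0.91 + 0.068×26)×10⁻⁴ = 2.678×10⁻⁴ K⁻¹
Layer 2: α = (0.91 + 0.068×16)×10⁻⁴ = 1.998×10⁻⁴ K⁻¹
Layer 3: α = (0.91 + 0.068×9.8)×10⁻⁴ = 1.5764×10⁻⁴ K⁻¹
Layer 4: α = (0.91 + 0.068×2.1)×10⁻⁴ = 1.0528×10⁻⁴ K⁻¹
0–190 m: 2.678×10⁻⁴ × 1.9 × 190 = 0.0966758 m
0.78 × 1.998×10⁻⁴ × 350 = 0.0545454 m
Layer 3: 370 × 1.5764×10⁻⁴ × 0.2 = 0.01166536 m
910–2010 m: 1100 × 1.0528×10⁻⁴ × 0.41 = 0.04748128 m
Δh = 0.0966758 + 0.0545454 + 0.01166536 + 0.04748128 = 0.21036784 m ≈ 210 mm

Δh = 210 mm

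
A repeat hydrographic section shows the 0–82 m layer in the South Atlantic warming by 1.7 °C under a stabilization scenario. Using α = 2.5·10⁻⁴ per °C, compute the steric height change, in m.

Δh = αΔT·H = 2.5×10⁻⁴ × 1.7 × 82 = 0.03485 m

Δh = 0.0349 m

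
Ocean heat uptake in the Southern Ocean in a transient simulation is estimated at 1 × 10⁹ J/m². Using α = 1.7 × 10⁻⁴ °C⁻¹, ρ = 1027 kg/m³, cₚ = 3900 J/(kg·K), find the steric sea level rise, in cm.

Δh = 4.24 cm

Δh = αQ/(ρcₚ) = 1.7×10⁻⁴ × 1×10⁹ / (1027 × 3900) ≈ 0.042444 m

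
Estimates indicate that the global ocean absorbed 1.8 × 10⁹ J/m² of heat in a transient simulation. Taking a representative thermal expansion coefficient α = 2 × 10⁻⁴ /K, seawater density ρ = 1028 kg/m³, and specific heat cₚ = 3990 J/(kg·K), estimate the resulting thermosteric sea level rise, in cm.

Δh = αQ/(ρcₚ) = 2×10⁻⁴ × 1.8×10⁹ / (1028 × 3990) ≈ 0.087768 m

8.78 cm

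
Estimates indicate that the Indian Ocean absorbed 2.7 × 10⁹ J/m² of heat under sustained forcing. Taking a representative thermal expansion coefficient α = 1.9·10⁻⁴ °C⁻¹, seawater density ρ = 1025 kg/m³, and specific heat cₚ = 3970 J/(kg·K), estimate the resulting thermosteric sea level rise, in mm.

126 mm of thermosteric rise

Δh = αQ/(ρcₚ) = 1.9×10⁻⁴ × 2.7×10⁹ / (1025 × 3970) ≈ 0.12607 m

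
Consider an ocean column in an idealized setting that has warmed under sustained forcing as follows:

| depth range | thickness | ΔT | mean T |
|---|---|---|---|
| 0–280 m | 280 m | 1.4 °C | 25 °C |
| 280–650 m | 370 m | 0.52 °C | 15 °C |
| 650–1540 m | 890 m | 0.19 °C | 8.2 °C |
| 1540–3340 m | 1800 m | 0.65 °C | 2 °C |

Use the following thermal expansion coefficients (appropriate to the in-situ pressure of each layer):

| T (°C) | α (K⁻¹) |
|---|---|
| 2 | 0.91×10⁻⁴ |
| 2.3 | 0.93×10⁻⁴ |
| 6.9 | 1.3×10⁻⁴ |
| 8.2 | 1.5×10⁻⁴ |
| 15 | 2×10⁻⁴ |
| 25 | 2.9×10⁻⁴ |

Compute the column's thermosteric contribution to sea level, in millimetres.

Layer 1 at 25 °C → α = 2.9×10⁻⁴ K⁻¹
Layer 2 at 15 °C → α = 2×10⁻⁴ K⁻¹
Layer 3 at 8.2 °C → α = 1.5×10⁻⁴ K⁻¹
Layer 4 at 2 °C → α = 0.91×10⁻⁴ K⁻¹
0–280 m: 1.4 × 280 × 2.9×10⁻⁴ = 0.11368 m
0.52 × 370 × 2×10⁻⁴ = 0.03848 m
Layer 3: 1.5×10⁻⁴ × 890 × 0.19 = 0.025365 m
0.65 × 1800 × 0.91×10⁻⁴ = 0.10647 m
Δh = 0.11368 + 0.03848 + 0.025365 + 0.10647 = 0.283995 m ≈ 284 mm

Δh ≈ 284 mm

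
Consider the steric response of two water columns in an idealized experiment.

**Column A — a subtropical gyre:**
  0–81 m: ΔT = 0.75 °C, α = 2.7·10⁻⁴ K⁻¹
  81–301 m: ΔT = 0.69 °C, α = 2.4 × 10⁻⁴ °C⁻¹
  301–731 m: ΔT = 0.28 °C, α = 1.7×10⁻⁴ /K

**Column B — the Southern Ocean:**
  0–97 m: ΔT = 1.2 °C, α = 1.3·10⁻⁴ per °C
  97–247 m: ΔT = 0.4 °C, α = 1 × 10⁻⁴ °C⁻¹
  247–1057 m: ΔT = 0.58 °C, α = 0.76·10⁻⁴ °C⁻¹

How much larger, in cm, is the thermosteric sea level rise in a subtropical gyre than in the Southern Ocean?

1.65 cm larger

A 2.7×10⁻⁴ × 81 × 0.75 = 0.0164025 m
A 81–301 m: 2.4×10⁻⁴ × 220 × 0.69 = 0.036432 m
A Layer 3: 0.28 × 1.7×10⁻⁴ × 430 = 0.020468 m
A total: 0.0733025 m
B 0–97 m: 1.2 × 1.3×10⁻⁴ × 97 = 0.015132 m
B 1×10⁻⁴ × 150 × 0.4 = 0.00600 m
B Layer 3: 0.58 × 0.76×10⁻⁴ × 810 = 0.0357048 m
B total: 0.0568368 m
Difference: 0.0733025 − 0.0568368 = 0.0164657 m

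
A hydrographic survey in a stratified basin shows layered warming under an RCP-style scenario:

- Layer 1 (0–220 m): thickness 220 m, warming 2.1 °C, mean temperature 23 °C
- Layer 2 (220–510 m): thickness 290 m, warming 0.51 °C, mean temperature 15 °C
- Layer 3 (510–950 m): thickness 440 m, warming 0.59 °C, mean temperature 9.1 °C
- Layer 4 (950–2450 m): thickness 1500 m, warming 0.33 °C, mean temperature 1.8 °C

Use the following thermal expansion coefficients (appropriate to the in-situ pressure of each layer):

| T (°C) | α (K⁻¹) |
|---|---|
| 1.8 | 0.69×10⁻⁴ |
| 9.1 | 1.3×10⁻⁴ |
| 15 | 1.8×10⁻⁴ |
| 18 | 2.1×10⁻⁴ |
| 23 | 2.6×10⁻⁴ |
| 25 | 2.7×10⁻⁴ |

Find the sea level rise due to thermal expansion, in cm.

Layer 1 at 23 °C → α = 2.6×10⁻⁴ K⁻¹
Layer 2 at 15 °C → α = 1.8×10⁻⁴ K⁻¹
Layer 3 at 9.1 °C → α = 1.3×10⁻⁴ K⁻¹
Layer 4 at 1.8 °C → α = 0.69×10⁻⁴ K⁻¹
Layer 1: 2.1 × 220 × 2.6×10⁻⁴ = 0.12012 m
220–510 m: 0.51 × 290 × 1.8×10⁻⁴ = 0.026622 m
Layer 3: 0.59 × 440 × 1.3×10⁻⁴ = 0.033748 m
0.33 × 0.69×10⁻⁴ × 1500 = 0.034155 m
Δh = 0.12012 + 0.026622 + 0.033748 + 0.034155 = 0.214645 m

Δh = 21 cm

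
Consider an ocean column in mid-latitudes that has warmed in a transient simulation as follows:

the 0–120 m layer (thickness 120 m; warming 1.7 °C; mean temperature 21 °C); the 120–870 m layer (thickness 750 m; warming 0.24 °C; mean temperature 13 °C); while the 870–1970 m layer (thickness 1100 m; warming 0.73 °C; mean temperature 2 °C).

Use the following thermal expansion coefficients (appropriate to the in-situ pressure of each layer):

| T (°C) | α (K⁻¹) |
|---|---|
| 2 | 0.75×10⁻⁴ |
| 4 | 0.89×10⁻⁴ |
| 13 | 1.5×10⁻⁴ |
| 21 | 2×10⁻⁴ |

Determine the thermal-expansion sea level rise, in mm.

128 mm of thermosteric rise

Layer 1 at 21 °C → α = 2×10⁻⁴ K⁻¹
Layer 2 at 13 °C → α = 1.5×10⁻⁴ K⁻¹
Layer 3 at 2 °C → α = 0.75×10⁻⁴ K⁻¹
0–120 m: 120 × 1.7 × 2×10⁻⁴ = 0.04080 m
Layer 2: 750 × 0.24 × 1.5×10⁻⁴ = 0.02700 m
870–1970 m: 0.75×10⁻⁴ × 1100 × 0.73 = 0.060225 m
Δh = 0.04080 + 0.02700 + 0.060225 = 0.128025 m ≈ 128 mm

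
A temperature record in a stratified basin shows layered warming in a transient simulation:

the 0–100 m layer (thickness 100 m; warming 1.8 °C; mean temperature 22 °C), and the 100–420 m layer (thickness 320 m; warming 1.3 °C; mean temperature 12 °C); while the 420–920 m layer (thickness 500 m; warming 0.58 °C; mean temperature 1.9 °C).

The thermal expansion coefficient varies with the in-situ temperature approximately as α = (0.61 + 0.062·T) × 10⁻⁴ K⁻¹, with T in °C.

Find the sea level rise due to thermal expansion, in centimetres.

11 cm

Layer 1: α = (0.61 + 0.062×22)×10⁻⁴ = 1.974×10⁻⁴ K⁻¹
Layer 2: α = (0.61 + 0.062×12)×10⁻⁴ = 1.354×10⁻⁴ K⁻¹
Layer 3: α = (0.61 + 0.062×1.9)×10⁻⁴ = 0.7278×10⁻⁴ K⁻¹
Layer 1: 1.8 × 100 × 1.974×10⁻⁴ = 0.035532 m
100–420 m: 1.354×10⁻⁴ × 320 × 1.3 = 0.0563264 m
Layer 3: 0.58 × 0.7278×10⁻⁴ × 500 = 0.0211062 m
Δh = 0.035532 + 0.0563264 + 0.0211062 = 0.1129646 m ≈ 11 cm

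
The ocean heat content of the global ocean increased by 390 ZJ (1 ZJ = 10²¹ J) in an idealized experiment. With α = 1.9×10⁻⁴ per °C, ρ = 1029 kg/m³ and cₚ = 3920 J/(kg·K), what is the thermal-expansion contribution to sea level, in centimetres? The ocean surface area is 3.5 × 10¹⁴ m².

Per unit area: Q = 390×10²¹ / (3.5×10¹⁴) ≈ 1.114×10⁹ J/m²
Δh = αQ/(ρcₚ) = 1.9×10⁻⁴ × 1.114×10⁹ / (1029 × 3920) ≈ 0.052473 m

5.2 cm of thermosteric rise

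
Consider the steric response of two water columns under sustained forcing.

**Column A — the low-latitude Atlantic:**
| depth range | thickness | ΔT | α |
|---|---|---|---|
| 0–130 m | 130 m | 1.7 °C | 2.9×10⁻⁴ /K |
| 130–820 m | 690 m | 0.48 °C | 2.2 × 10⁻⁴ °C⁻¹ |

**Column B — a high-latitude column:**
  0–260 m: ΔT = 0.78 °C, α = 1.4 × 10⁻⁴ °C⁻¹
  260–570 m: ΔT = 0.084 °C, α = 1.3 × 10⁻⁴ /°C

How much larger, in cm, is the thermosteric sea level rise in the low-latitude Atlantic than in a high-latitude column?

A 2.9×10⁻⁴ × 1.7 × 130 = 0.06409 m
A 130–820 m: 2.2×10⁻⁴ × 690 × 0.48 = 0.072864 m
A total: 0.136954 m
B 0–260 m: 0.78 × 260 × 1.4×10⁻⁴ = 0.028392 m
B Layer 2: 1.3×10⁻⁴ × 310 × 0.084 = 0.0033852 m
B total: 0.0317772 m
Difference: 0.136954 − 0.0317772 = 0.1051768 m

Δh_A − Δh_B ≈ 10.5 cm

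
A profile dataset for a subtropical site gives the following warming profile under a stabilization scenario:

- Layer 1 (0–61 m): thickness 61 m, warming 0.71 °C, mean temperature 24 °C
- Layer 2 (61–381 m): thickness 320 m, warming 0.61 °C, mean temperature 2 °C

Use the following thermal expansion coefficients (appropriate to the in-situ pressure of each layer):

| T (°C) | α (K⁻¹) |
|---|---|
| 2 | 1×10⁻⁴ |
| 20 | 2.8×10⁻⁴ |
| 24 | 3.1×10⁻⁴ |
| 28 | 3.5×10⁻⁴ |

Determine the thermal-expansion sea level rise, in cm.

Δh ≈ 3.3 cm

Layer 1 at 24 °C → α = 3.1×10⁻⁴ K⁻¹
Layer 2 at 2 °C → α = 1×10⁻⁴ K⁻¹
61 × 0.71 × 3.1×10⁻⁴ = 0.0134261 m
61–381 m: 320 × 0.61 × 1×10⁻⁴ = 0.01952 m
Δh = 0.0134261 + 0.01952 = 0.0329461 m ≈ 3.3 cm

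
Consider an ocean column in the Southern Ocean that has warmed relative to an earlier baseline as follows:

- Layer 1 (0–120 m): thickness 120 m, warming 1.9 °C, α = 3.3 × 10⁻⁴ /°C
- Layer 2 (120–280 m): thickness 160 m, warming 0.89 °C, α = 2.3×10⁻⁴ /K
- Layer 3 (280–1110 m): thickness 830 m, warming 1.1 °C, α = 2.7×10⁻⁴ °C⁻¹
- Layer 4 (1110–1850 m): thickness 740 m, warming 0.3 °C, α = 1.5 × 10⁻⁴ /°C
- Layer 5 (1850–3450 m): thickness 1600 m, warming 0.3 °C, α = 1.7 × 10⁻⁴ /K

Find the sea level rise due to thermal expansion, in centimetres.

1.9 × 120 × 3.3×10⁻⁴ = 0.07524 m
160 × 0.89 × 2.3×10⁻⁴ = 0.032752 m
830 × 1.1 × 2.7×10⁻⁴ = 0.24651 m
1.5×10⁻⁴ × 0.3 × 740 = 0.03330 m
1850–3450 m: 0.3 × 1600 × 1.7×10⁻⁴ = 0.08160 m
Δh = 0.07524 + 0.032752 + 0.24651 + 0.03330 + 0.08160 = 0.469402 m

46.9 cm of thermosteric rise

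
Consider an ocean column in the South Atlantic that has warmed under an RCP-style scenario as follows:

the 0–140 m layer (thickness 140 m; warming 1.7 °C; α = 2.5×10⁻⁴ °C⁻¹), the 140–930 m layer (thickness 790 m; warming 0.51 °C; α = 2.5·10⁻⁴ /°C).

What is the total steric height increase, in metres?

Layer 1: 2.5×10⁻⁴ × 140 × 1.7 = 0.05950 m
140–930 m: 0.51 × 2.5×10⁻⁴ × 790 = 0.100725 m
Δh = 0.05950 + 0.100725 = 0.160225 m

Δh ≈ 0.160 m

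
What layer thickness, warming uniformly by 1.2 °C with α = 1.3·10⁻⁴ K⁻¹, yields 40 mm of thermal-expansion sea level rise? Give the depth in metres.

H ≈ 256 m

H = Δh/(αΔT) = 0.04 / (1.3×10⁻⁴ × 1.2) ≈ 256.4 m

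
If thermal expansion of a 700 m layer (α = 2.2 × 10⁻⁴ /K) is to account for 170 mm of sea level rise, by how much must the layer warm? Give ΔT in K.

ΔT = Δh/(αH) = 0.17 / (2.2×10⁻⁴ × 700) ≈ 1.104 K

about 1.10 K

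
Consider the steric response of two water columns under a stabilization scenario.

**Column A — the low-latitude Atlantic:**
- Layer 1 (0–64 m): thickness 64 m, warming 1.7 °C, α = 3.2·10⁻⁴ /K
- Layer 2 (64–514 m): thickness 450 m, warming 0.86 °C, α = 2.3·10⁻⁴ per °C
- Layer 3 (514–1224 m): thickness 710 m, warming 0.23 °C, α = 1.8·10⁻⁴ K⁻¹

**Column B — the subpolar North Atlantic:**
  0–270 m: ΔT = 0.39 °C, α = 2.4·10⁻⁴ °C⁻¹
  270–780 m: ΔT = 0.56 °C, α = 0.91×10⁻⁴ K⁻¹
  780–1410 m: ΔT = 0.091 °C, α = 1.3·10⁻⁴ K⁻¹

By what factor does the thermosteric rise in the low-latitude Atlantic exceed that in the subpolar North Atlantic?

2.61

A Layer 1: 1.7 × 64 × 3.2×10⁻⁴ = 0.034816 m
A 64–514 m: 0.86 × 450 × 2.3×10⁻⁴ = 0.08901 m
A 710 × 1.8×10⁻⁴ × 0.23 = 0.029394 m
A total: 0.15322 m
B 0–270 m: 2.4×10⁻⁴ × 0.39 × 270 = 0.025272 m
B 0.91×10⁻⁴ × 0.56 × 510 = 0.0259896 m
B 630 × 0.091 × 1.3×10⁻⁴ = 0.0074529 m
B total: 0.0587145 m
Ratio: 0.15322 / 0.0587145 ≈ 2.610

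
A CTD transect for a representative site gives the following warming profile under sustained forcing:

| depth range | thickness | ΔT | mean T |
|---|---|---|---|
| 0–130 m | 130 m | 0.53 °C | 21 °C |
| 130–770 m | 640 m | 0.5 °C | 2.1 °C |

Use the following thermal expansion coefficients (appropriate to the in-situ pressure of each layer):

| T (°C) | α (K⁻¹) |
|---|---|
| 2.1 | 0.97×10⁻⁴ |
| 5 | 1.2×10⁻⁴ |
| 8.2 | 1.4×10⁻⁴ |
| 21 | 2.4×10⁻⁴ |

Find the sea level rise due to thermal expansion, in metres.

about 0.0476 m

Layer 1 at 21 °C → α = 2.4×10⁻⁴ K⁻¹
Layer 2 at 2.1 °C → α = 0.97×10⁻⁴ K⁻¹
Layer 1: 0.53 × 2.4×10⁻⁴ × 130 = 0.016536 m
0.97×10⁻⁴ × 0.5 × 640 = 0.03104 m
Δh = 0.016536 + 0.03104 = 0.047576 m ≈ 0.0476 m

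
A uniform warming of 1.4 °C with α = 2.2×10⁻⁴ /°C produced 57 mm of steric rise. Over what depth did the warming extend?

about 185 m

H = Δh/(αΔT) = 0.057 / (2.2×10⁻⁴ × 1.4) ≈ 185.1 m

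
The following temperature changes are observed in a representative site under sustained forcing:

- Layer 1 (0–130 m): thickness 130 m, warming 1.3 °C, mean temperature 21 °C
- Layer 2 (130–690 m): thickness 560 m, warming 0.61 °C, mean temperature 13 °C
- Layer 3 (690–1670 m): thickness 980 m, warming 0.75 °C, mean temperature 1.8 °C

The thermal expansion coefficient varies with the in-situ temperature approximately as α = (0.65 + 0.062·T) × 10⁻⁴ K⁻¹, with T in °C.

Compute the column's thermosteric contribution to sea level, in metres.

Δh ≈ 0.139 m

Layer 1: α = (0.65 + 0.062×21)×10⁻⁴ = 1.952×10⁻⁴ K⁻¹
Layer 2: α = (0.65 + 0.062×13)×10⁻⁴ = 1.456×10⁻⁴ K⁻¹
Layer 3: α = (0.65 + 0.062×1.8)×10⁻⁴ = 0.7616×10⁻⁴ K⁻¹
130 × 1.952×10⁻⁴ × 1.3 = 0.0329888 m
560 × 1.456×10⁻⁴ × 0.61 = 0.04973696 m
690–1670 m: 0.7616×10⁻⁴ × 980 × 0.75 = 0.0559776 m
Δh = 0.0329888 + 0.04973696 + 0.0559776 = 0.13870336 m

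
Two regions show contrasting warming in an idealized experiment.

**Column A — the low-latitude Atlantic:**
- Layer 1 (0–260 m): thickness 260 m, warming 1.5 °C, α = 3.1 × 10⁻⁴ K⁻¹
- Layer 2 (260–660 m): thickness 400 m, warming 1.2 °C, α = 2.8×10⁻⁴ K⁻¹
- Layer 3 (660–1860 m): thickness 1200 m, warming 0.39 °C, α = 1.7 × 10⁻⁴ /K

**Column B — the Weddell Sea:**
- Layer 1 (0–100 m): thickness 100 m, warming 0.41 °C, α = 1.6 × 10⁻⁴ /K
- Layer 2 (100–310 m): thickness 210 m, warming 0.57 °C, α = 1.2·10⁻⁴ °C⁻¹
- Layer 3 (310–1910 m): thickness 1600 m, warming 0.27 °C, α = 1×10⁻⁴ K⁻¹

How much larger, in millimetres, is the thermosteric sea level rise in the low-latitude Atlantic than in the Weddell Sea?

A Layer 1: 1.5 × 260 × 3.1×10⁻⁴ = 0.12090 m
A 260–660 m: 2.8×10⁻⁴ × 400 × 1.2 = 0.13440 m
A Layer 3: 1200 × 1.7×10⁻⁴ × 0.39 = 0.07956 m
A total: 0.33486 m
B 1.6×10⁻⁴ × 0.41 × 100 = 0.00656 m
B 0.57 × 210 × 1.2×10⁻⁴ = 0.014364 m
B Layer 3: 0.27 × 1×10⁻⁴ × 1600 = 0.04320 m
B total: 0.064124 m
Difference: 0.33486 − 0.064124 = 0.270736 m

270 mm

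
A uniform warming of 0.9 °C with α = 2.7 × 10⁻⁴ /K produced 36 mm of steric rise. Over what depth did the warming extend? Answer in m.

about 148 m

H = Δh/(αΔT) = 0.036 / (2.7×10⁻⁴ × 0.9) ≈ 148.1 m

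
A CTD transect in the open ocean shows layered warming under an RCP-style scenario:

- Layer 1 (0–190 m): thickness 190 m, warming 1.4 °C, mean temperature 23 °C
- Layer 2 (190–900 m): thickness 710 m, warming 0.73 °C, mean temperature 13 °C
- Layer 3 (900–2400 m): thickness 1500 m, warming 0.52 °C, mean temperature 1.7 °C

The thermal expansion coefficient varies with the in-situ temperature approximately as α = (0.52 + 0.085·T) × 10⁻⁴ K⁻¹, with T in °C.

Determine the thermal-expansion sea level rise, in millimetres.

Δh = 200 mm

Layer 1: α = (0.52 + 0.085×23)×10⁻⁴ = 2.475×10⁻⁴ K⁻¹
Layer 2: α = (0.52 + 0.085×13)×10⁻⁴ = 1.625×10⁻⁴ K⁻¹
Layer 3: α = (0.52 + 0.085×1.7)×10⁻⁴ = 0.6645×10⁻⁴ K⁻¹
190 × 2.475×10⁻⁴ × 1.4 = 0.065835 m
190–900 m: 0.73 × 1.625×10⁻⁴ × 710 = 0.08422375 m
Layer 3: 0.6645×10⁻⁴ × 0.52 × 1500 = 0.051831 m
Δh = 0.065835 + 0.08422375 + 0.051831 = 0.20188975 m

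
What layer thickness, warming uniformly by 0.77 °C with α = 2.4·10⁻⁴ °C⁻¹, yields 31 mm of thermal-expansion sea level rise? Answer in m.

about 168 m

H = Δh/(αΔT) = 0.031 / (2.4×10⁻⁴ × 0.77) ≈ 167.7 m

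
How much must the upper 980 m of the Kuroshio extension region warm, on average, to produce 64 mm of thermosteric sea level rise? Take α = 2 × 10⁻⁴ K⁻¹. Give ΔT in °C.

about 0.327 °C

ΔT = Δh/(αH) = 0.064 / (2×10⁻⁴ × 980) ≈ 0.3265 °C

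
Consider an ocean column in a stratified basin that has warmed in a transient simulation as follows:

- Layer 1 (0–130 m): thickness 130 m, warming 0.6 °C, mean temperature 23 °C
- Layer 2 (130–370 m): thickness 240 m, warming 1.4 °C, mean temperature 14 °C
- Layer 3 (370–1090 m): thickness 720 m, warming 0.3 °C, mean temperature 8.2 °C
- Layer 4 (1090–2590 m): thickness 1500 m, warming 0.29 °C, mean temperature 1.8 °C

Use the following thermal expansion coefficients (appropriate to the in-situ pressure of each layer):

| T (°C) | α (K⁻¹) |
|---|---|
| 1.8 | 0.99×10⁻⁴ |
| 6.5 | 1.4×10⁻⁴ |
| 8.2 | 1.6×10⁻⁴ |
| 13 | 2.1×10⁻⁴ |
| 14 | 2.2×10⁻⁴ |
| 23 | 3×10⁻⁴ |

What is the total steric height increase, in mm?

Layer 1 at 23 °C → α = 3×10⁻⁴ K⁻¹
Layer 2 at 14 °C → α = 2.2×10⁻⁴ K⁻¹
Layer 3 at 8.2 °C → α = 1.6×10⁻⁴ K⁻¹
Layer 4 at 1.8 °C → α = 0.99×10⁻⁴ K⁻¹
130 × 3×10⁻⁴ × 0.6 = 0.02340 m
240 × 1.4 × 2.2×10⁻⁴ = 0.07392 m
0.3 × 720 × 1.6×10⁻⁴ = 0.03456 m
0.29 × 0.99×10⁻⁴ × 1500 = 0.043065 m
Δh = 0.02340 + 0.07392 + 0.03456 + 0.043065 = 0.174945 m ≈ 175 mm

Δh = 175 mm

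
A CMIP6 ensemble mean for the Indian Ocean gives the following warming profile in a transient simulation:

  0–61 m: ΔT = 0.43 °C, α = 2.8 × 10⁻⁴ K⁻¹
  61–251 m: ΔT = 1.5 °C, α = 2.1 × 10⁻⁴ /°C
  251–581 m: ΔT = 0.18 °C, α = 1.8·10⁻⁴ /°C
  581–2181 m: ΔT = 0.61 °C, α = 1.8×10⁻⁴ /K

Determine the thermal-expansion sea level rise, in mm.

254 mm of thermosteric rise

0–61 m: 0.43 × 61 × 2.8×10⁻⁴ = 0.0073444 m
Layer 2: 190 × 1.5 × 2.1×10⁻⁴ = 0.05985 m
330 × 1.8×10⁻⁴ × 0.18 = 0.010692 m
1.8×10⁻⁴ × 1600 × 0.61 = 0.17568 m
Δh = 0.0073444 + 0.05985 + 0.010692 + 0.17568 = 0.2535664 m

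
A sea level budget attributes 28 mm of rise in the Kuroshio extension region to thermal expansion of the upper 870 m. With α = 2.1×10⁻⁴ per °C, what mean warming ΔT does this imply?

0.15 °C

ΔT = Δh/(αH) = 0.028 / (2.1×10⁻⁴ × 870) ≈ 0.1533 °C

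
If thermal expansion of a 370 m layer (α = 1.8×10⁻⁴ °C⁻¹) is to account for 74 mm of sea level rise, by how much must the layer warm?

about 1.11 K

ΔT = Δh/(αH) = 0.074 / (1.8×10⁻⁴ × 370) ≈ 1.111 K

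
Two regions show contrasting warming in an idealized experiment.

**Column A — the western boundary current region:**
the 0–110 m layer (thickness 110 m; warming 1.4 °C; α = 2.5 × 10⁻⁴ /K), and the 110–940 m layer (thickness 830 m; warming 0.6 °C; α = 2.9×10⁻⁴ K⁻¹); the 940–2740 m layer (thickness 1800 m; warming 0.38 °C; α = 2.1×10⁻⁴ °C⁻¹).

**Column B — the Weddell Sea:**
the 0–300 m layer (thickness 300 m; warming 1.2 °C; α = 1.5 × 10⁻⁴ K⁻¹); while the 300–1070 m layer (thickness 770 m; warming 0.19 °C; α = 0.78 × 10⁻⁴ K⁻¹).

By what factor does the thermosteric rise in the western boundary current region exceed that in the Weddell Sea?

A 2.5×10⁻⁴ × 110 × 1.4 = 0.03850 m
A 110–940 m: 830 × 0.6 × 2.9×10⁻⁴ = 0.14442 m
A Layer 3: 0.38 × 1800 × 2.1×10⁻⁴ = 0.14364 m
A total: 0.32656 m
B 0–300 m: 1.5×10⁻⁴ × 300 × 1.2 = 0.05400 m
B 0.19 × 0.78×10⁻⁴ × 770 = 0.0114114 m
B total: 0.0654114 m
Ratio: 0.32656 / 0.0654114 ≈ 4.992

4.99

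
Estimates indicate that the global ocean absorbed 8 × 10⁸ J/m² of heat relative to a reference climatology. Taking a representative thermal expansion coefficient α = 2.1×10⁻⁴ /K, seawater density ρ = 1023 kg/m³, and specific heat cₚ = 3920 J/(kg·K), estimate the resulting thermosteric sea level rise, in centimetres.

Δh = 4.19 cm

Δh = αQ/(ρcₚ) = 2.1×10⁻⁴ × 8×10⁸ / (1023 × 3920) ≈ 0.041894 m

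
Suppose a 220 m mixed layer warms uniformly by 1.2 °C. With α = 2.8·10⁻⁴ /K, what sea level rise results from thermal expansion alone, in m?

0.0739 m

Δh = αΔT·H = 2.8×10⁻⁴ × 1.2 × 220 = 0.07392 m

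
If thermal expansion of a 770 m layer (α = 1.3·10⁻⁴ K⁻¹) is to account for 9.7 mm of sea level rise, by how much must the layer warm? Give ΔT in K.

ΔT = Δh/(αH) = 0.0097 / (1.3×10⁻⁴ × 770) ≈ 0.09690 K

about 0.0969 K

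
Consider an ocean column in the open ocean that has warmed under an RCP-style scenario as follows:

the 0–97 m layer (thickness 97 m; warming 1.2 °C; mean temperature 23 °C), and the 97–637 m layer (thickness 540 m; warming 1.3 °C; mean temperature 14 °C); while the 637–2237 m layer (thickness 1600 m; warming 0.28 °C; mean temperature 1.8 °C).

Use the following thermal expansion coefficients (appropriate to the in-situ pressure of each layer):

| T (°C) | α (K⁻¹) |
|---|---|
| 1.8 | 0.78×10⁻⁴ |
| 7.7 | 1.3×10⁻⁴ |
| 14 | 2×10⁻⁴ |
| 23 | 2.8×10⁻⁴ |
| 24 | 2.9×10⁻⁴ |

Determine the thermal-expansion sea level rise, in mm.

208 mm of thermosteric rise

Layer 1 at 23 °C → α = 2.8×10⁻⁴ K⁻¹
Layer 2 at 14 °C → α = 2×10⁻⁴ K⁻¹
Layer 3 at 1.8 °C → α = 0.78×10⁻⁴ K⁻¹
0–97 m: 97 × 2.8×10⁻⁴ × 1.2 = 0.032592 m
97–637 m: 540 × 2×10⁻⁴ × 1.3 = 0.14040 m
637–2237 m: 0.28 × 1600 × 0.78×10⁻⁴ = 0.034944 m
Δh = 0.032592 + 0.14040 + 0.034944 = 0.207936 m ≈ 208 mm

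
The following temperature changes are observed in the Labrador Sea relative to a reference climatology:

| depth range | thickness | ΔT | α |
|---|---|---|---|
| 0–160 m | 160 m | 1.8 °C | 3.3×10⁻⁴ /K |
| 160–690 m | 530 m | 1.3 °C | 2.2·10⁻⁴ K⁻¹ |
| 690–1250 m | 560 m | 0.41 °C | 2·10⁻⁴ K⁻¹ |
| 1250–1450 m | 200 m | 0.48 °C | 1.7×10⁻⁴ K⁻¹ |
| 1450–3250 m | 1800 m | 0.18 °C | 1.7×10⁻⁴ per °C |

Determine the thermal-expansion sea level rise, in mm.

3.3×10⁻⁴ × 1.8 × 160 = 0.09504 m
Layer 2: 2.2×10⁻⁴ × 530 × 1.3 = 0.15158 m
690–1250 m: 560 × 2×10⁻⁴ × 0.41 = 0.04592 m
Layer 4: 200 × 0.48 × 1.7×10⁻⁴ = 0.01632 m
Layer 5: 1800 × 0.18 × 1.7×10⁻⁴ = 0.05508 m
Δh = 0.09504 + 0.15158 + 0.04592 + 0.01632 + 0.05508 = 0.36394 m

Δh ≈ 360 mm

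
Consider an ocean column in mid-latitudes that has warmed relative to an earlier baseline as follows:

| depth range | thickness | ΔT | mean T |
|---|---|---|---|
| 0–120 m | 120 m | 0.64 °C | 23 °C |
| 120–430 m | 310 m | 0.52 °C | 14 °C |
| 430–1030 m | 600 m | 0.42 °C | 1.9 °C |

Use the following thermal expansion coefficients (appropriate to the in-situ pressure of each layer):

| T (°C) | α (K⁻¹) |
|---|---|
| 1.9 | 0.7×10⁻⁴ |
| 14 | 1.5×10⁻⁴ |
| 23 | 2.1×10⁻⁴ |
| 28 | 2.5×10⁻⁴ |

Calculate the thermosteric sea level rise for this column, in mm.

Δh ≈ 57.9 mm

Layer 1 at 23 °C → α = 2.1×10⁻⁴ K⁻¹
Layer 2 at 14 °C → α = 1.5×10⁻⁴ K⁻¹
Layer 3 at 1.9 °C → α = 0.7×10⁻⁴ K⁻¹
Layer 1: 2.1×10⁻⁴ × 120 × 0.64 = 0.016128 m
Layer 2: 0.52 × 310 × 1.5×10⁻⁴ = 0.02418 m
600 × 0.7×10⁻⁴ × 0.42 = 0.01764 m
Δh = 0.016128 + 0.02418 + 0.01764 = 0.057948 m ≈ 57.9 mm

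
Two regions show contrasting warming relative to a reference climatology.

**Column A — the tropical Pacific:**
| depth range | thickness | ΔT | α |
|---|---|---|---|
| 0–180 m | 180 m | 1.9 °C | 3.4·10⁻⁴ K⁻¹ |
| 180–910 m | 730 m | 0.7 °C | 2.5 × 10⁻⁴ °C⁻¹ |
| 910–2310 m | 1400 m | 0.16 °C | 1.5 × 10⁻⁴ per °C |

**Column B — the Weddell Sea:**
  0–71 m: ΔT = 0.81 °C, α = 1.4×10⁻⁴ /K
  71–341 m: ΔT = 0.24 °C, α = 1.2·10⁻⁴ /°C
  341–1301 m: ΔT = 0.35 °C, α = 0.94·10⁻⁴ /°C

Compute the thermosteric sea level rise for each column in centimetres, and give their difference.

A 3.4×10⁻⁴ × 1.9 × 180 = 0.11628 m
A Layer 2: 0.7 × 2.5×10⁻⁴ × 730 = 0.12775 m
A 910–2310 m: 0.16 × 1.5×10⁻⁴ × 1400 = 0.03360 m
A total: 0.27763 m
B 71 × 0.81 × 1.4×10⁻⁴ = 0.0080514 m
B Layer 2: 270 × 1.2×10⁻⁴ × 0.24 = 0.007776 m
B 0.35 × 960 × 0.94×10⁻⁴ = 0.031584 m
B total: 0.0474114 m
Difference: 0.27763 − 0.0474114 = 0.2302186 m

A: 28 cm; B: 4.7 cm; difference 23 cm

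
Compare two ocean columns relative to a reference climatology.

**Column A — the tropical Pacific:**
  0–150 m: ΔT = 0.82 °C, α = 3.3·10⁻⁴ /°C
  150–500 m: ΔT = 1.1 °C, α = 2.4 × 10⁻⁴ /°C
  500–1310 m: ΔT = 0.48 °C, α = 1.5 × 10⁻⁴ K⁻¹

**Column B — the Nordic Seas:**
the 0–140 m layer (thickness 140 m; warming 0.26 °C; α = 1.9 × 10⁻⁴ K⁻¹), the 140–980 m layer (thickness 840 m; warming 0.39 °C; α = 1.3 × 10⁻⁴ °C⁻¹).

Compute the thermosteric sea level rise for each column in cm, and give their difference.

A Layer 1: 150 × 0.82 × 3.3×10⁻⁴ = 0.04059 m
A Layer 2: 1.1 × 2.4×10⁻⁴ × 350 = 0.09240 m
A 810 × 0.48 × 1.5×10⁻⁴ = 0.05832 m
A total: 0.19131 m
B Layer 1: 140 × 1.9×10⁻⁴ × 0.26 = 0.006916 m
B 140–980 m: 0.39 × 840 × 1.3×10⁻⁴ = 0.042588 m
B total: 0.049504 m
Difference: 0.19131 − 0.049504 = 0.141806 m

Δh_A ≈ 19.1 cm, Δh_B ≈ 4.95 cm; difference ≈ 14.2 cm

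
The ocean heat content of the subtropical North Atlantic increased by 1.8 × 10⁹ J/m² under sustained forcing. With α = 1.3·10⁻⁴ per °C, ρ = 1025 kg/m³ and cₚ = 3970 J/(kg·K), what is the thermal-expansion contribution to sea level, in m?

Δh = αQ/(ρcₚ) = 1.3×10⁻⁴ × 1.8×10⁹ / (1025 × 3970) ≈ 0.057504 m

Δh = 0.058 m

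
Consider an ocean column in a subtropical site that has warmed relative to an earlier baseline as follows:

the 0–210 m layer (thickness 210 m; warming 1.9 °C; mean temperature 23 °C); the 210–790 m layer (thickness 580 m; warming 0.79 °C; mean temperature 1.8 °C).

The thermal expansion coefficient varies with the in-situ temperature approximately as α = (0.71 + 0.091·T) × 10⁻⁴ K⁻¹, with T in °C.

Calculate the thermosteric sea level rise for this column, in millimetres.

Layer 1: α = (0.71 + 0.091×23)×10⁻⁴ = 2.803×10⁻⁴ K⁻¹
Layer 2: α = (0.71 + 0.091×1.8)×10⁻⁴ = 0.8738×10⁻⁴ K⁻¹
2.803×10⁻⁴ × 210 × 1.9 = 0.1118397 m
Layer 2: 0.79 × 580 × 0.8738×10⁻⁴ = 0.040037516 m
Δh = 0.1118397 + 0.040037516 = 0.151877216 m ≈ 152 mm

152 mm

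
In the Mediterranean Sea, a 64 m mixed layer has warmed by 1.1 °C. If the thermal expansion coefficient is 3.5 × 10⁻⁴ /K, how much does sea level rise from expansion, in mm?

Δh = αΔT·H = 3.5×10⁻⁴ × 1.1 × 64 = 0.02464 m

Δh ≈ 25 mm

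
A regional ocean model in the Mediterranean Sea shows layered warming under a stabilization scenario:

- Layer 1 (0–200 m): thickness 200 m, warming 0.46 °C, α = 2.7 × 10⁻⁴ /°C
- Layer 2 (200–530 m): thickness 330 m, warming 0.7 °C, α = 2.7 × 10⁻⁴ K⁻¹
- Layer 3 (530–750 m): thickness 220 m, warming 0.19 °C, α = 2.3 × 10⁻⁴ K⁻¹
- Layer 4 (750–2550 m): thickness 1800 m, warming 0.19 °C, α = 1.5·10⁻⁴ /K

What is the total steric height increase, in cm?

15 cm of thermosteric rise

0.46 × 200 × 2.7×10⁻⁴ = 0.02484 m
Layer 2: 2.7×10⁻⁴ × 330 × 0.7 = 0.06237 m
530–750 m: 2.3×10⁻⁴ × 220 × 0.19 = 0.009614 m
Layer 4: 1800 × 0.19 × 1.5×10⁻⁴ = 0.05130 m
Δh = 0.02484 + 0.06237 + 0.009614 + 0.05130 = 0.148124 m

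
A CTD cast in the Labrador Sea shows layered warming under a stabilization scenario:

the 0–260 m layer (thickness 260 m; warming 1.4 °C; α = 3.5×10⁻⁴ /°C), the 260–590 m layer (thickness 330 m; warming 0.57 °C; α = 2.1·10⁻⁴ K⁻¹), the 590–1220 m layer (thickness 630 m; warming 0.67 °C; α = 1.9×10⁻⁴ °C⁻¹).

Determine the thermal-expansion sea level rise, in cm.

Δh ≈ 24.7 cm

Layer 1: 1.4 × 3.5×10⁻⁴ × 260 = 0.12740 m
260–590 m: 2.1×10⁻⁴ × 0.57 × 330 = 0.039501 m
590–1220 m: 0.67 × 1.9×10⁻⁴ × 630 = 0.080199 m
Δh = 0.12740 + 0.039501 + 0.080199 = 0.24710 m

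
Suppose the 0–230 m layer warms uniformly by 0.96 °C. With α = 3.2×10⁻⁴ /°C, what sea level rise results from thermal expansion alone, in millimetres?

Δh = αΔT·H = 3.2×10⁻⁴ × 0.96 × 230 = 0.070656 m

Δh = 70.7 mm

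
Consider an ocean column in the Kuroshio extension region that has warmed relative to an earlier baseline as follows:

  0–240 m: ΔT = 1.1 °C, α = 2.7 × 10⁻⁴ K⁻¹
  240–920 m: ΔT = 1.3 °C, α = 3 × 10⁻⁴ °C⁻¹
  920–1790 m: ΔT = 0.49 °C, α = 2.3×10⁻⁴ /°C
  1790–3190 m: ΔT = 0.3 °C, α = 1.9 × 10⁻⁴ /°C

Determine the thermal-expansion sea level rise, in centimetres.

Δh ≈ 51 cm

240 × 1.1 × 2.7×10⁻⁴ = 0.07128 m
240–920 m: 1.3 × 680 × 3×10⁻⁴ = 0.26520 m
920–1790 m: 0.49 × 870 × 2.3×10⁻⁴ = 0.098049 m
Layer 4: 1400 × 0.3 × 1.9×10⁻⁴ = 0.07980 m
Δh = 0.07128 + 0.26520 + 0.098049 + 0.07980 = 0.514329 m ≈ 51 cm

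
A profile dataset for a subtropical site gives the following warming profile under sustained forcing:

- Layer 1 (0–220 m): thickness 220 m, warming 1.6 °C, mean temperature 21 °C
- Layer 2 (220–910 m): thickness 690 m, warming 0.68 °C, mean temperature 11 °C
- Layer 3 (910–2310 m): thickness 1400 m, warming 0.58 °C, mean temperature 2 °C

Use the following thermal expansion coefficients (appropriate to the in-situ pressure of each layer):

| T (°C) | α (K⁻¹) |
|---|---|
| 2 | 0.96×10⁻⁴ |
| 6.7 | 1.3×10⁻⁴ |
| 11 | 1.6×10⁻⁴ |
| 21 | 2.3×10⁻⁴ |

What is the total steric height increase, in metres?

Δh = 0.23 m

Layer 1 at 21 °C → α = 2.3×10⁻⁴ K⁻¹
Layer 2 at 11 °C → α = 1.6×10⁻⁴ K⁻¹
Layer 3 at 2 °C → α = 0.96×10⁻⁴ K⁻¹
0–220 m: 2.3×10⁻⁴ × 220 × 1.6 = 0.08096 m
690 × 1.6×10⁻⁴ × 0.68 = 0.075072 m
Layer 3: 1400 × 0.58 × 0.96×10⁻⁴ = 0.077952 m
Δh = 0.08096 + 0.075072 + 0.077952 = 0.233984 m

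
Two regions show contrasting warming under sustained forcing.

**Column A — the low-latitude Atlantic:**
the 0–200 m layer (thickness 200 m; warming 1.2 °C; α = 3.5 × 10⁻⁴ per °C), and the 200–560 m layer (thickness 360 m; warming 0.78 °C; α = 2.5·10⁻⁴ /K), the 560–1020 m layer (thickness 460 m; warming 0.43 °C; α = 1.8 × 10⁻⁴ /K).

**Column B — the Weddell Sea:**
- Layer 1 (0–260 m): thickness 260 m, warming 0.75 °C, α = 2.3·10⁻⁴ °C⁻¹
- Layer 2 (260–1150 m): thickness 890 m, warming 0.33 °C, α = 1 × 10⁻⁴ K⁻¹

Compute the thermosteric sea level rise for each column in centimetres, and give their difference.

A 0–200 m: 1.2 × 3.5×10⁻⁴ × 200 = 0.08400 m
A Layer 2: 360 × 2.5×10⁻⁴ × 0.78 = 0.07020 m
A 560–1020 m: 460 × 1.8×10⁻⁴ × 0.43 = 0.035604 m
A total: 0.189804 m
B 0.75 × 2.3×10⁻⁴ × 260 = 0.04485 m
B 260–1150 m: 0.33 × 890 × 1×10⁻⁴ = 0.02937 m
B total: 0.07422 m
Difference: 0.189804 − 0.07422 = 0.115584 m

Δh_A ≈ 19.0 cm, Δh_B ≈ 7.42 cm; difference ≈ 11.6 cm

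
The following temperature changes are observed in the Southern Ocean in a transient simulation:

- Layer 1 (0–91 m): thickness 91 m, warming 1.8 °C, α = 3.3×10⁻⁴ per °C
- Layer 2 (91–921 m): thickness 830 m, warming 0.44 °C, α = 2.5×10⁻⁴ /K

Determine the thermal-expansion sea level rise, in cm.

Δh ≈ 14.5 cm

Layer 1: 91 × 1.8 × 3.3×10⁻⁴ = 0.054054 m
Layer 2: 0.44 × 830 × 2.5×10⁻⁴ = 0.09130 m
Δh = 0.054054 + 0.09130 = 0.145354 m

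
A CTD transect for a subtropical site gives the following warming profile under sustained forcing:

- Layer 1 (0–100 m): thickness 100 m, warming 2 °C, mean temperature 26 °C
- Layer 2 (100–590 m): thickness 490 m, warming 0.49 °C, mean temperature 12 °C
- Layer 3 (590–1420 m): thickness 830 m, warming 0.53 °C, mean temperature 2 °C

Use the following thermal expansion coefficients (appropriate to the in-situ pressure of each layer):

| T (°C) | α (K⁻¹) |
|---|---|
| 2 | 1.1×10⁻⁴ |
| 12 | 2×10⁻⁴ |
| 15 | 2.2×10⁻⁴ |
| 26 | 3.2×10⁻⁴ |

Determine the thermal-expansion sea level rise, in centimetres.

Layer 1 at 26 °C → α = 3.2×10⁻⁴ K⁻¹
Layer 2 at 12 °C → α = 2×10⁻⁴ K⁻¹
Layer 3 at 2 °C → α = 1.1×10⁻⁴ K⁻¹
2 × 3.2×10⁻⁴ × 100 = 0.06400 m
0.49 × 490 × 2×10⁻⁴ = 0.04802 m
590–1420 m: 830 × 0.53 × 1.1×10⁻⁴ = 0.048389 m
Δh = 0.06400 + 0.04802 + 0.048389 = 0.160409 m

16.0 cm of thermosteric rise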